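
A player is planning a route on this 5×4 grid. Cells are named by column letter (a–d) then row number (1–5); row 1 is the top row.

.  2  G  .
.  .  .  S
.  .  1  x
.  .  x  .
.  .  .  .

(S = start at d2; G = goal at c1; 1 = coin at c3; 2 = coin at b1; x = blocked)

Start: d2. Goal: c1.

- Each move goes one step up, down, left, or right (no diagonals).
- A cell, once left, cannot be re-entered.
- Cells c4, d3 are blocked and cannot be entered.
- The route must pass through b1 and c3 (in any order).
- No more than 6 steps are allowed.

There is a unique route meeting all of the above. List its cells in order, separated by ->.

Any route must reach b1 and c3 and still end at c1 within 6 moves, so the order of the required stops is forced.
Route from d2: left 1 to c2, down 1 to c3, left 1 to b3, up 2 to b1, right 1 to c1 — 6 moves in all.
Check: all required cells visited; 6 ≤ 6 moves.

d2 -> c2 -> c3 -> b3 -> b2 -> b1 -> c1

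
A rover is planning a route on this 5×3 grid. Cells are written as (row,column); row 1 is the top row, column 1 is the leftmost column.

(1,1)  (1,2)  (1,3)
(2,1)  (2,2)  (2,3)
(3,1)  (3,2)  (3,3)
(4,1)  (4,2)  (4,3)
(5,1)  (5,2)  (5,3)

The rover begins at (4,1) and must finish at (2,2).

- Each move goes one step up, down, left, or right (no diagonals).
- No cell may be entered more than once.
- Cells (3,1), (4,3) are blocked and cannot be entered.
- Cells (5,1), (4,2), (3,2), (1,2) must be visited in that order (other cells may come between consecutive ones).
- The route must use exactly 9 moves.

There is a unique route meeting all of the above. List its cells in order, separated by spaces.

(4,1) (5,1) (5,2) (4,2) (3,2) (3,3) (2,3) (1,3) (1,2) (2,2)

The waypoints must appear in the order (5,1), (4,2), (3,2), (1,2), with no cell reused.
Route from (4,1): down to (5,1), right to (5,2), 2× up (reaching (3,2)), right to (3,3), 2× up (reaching (1,3)), left to (1,2), down to (2,2) — 9 moves in all.
Check: order respected ((5,1) at step 1, (4,2) at step 3, (3,2) at step 4, (1,2) at step 8); 9 moves as required.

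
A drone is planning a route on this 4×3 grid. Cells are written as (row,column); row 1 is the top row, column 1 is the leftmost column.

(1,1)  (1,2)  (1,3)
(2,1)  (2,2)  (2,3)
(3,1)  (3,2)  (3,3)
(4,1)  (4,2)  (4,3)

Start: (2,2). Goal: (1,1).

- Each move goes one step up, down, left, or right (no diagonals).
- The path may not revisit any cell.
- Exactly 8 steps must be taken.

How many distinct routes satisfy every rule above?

7

Need simple routes of exactly 8 moves from (2,2) to (1,1) (Manhattan distance 2, so 3 moves are spent on a detour and 3 undoing it).
Enumerating: (2,2) (1,2) (1,3) (2,3) (3,3) (3,2) (3,1) (2,1) (1,1) | (2,2) (3,2) (4,2) (4,3) (3,3) (2,3) (1,3) (1,2) (1,1) | (2,2) (3,2) (3,3) (4,3) (4,2) (4,1) (3,1) (2,1) (1,1) | (2,2) (2,1) (3,1) (3,2) (3,3) (2,3) (1,3) (1,2) (1,1) | (2,2) (2,3) (3,3) (4,3) (4,2) (3,2) (3,1) (2,1) (1,1) | (2,2) (2,3) (3,3) (4,3) (4,2) (4,1) (3,1) (2,1) (1,1) | (2,2) (2,3) (3,3) (3,2) (4,2) (4,1) (3,1) (2,1) (1,1).
That gives 7 routes.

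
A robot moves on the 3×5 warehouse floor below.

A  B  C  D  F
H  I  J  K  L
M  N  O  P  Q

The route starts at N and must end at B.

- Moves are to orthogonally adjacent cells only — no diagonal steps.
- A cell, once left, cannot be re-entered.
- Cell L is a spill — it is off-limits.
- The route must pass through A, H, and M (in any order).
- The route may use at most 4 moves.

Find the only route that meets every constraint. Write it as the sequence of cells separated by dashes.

The 4-move cap with required stops at A, H, M leaves no slack for detours.
Route from N: left to M, 2× up (reaching A), right to B — 4 moves in all.
Check: all required cells visited; 4 ≤ 4 moves.

N - M - H - A - B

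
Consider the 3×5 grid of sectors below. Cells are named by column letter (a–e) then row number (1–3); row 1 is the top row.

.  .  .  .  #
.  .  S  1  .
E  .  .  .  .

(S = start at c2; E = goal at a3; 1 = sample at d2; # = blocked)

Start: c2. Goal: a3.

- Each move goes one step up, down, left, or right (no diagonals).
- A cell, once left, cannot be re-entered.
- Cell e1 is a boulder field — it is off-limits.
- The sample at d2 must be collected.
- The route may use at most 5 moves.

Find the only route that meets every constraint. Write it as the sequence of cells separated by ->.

c2 -> d2 -> d3 -> c3 -> b3 -> a3

The budget equals the shortest possible length, so every move has to be on a shortest route through the required cells.
Route from c2: right to d2, down to d3, 3× left (reaching a3) — 5 moves in all.
Check: all required cells visited; 5 ≤ 5 moves.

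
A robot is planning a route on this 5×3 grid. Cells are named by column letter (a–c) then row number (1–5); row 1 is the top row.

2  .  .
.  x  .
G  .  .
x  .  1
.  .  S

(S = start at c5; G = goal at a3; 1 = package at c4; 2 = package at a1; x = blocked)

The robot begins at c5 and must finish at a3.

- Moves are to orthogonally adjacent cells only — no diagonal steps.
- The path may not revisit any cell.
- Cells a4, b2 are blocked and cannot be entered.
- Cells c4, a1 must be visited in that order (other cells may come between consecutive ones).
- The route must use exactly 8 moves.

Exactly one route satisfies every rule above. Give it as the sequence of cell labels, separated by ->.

c5 -> c4 -> c3 -> c2 -> c1 -> b1 -> a1 -> a2 -> a3

The waypoints must appear in the order c4, a1, with no cell reused.
Route from c5: 4× up (reaching c1), 2× left (reaching a1), 2× down (reaching a3) — 8 moves in all.
Check: order respected (1 at step 1, 2 at step 6); 8 moves as required.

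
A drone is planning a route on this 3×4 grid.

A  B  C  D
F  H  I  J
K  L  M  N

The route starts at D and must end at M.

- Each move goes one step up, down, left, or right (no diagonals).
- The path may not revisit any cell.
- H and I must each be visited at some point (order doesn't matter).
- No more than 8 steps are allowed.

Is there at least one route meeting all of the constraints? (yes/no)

One route that works: D → J → I → H → L → M.

yes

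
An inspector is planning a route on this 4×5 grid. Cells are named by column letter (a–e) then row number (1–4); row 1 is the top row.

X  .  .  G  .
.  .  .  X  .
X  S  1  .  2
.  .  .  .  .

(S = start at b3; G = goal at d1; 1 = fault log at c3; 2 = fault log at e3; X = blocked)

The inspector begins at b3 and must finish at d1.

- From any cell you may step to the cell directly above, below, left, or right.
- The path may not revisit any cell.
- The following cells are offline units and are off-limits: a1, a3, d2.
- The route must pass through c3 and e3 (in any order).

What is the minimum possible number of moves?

Any route passes through c3 and e3 in some order between b3 and d1. Summing Manhattan distances along each leg and taking the cheapest ordering (b3 → c3 → e3 → d1) gives a lower bound of 1 + 2 + 3 = 6 moves.
A route of 6 moves achieves this: b3 → c3 → d3 → e3 → e2 → e1 → d1.
Since 6 matches the lower bound, it is optimal.

6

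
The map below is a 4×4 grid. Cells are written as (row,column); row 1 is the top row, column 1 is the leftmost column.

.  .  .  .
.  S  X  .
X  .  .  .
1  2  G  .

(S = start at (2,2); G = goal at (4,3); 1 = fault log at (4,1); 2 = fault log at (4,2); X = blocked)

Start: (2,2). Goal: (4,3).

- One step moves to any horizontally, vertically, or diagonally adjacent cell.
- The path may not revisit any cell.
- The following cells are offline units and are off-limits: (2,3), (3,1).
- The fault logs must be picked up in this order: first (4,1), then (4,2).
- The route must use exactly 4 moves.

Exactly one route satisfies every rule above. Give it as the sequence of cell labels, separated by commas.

(2,2), (3,2), (4,1), (4,2), (4,3)

The waypoints must appear in the order (4,1), (4,2), with no cell reused.
Route from (2,2): down 1 to (3,2), down-left 1 to (4,1), right 2 to (4,3) — 4 moves in all.
Check: order respected (1 at step 2, 2 at step 3); 4 moves as required.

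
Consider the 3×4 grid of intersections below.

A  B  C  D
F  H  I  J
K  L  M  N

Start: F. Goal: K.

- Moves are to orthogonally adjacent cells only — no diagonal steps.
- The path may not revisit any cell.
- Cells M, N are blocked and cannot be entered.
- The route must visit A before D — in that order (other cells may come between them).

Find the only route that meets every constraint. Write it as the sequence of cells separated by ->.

F -> A -> B -> C -> D -> J -> I -> H -> L -> K

The waypoints must appear in the order A, D, with no cell reused.
Route from F: up to A, 3× right (reaching D), down to J, 2× left (reaching H), down to L, left to K — 9 moves in all.
Check: order respected (A at step 1, D at step 4).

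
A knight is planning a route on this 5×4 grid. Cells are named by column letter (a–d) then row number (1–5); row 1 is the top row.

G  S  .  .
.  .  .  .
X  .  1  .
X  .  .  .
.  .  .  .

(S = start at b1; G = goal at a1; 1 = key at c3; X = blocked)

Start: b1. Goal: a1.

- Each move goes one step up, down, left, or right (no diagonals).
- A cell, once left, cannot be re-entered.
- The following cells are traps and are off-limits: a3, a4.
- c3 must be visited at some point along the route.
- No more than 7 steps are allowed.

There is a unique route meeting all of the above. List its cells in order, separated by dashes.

b1 - c1 - c2 - c3 - b3 - b2 - a2 - a1

The 7-move cap with required stops at c3 leaves no slack for detours.
Route from b1: right to c1, 2× down (reaching c3), left to b3, up to b2, left to a2, up to a1 — 7 moves in all.
Check: all required cells visited; 7 ≤ 7 moves.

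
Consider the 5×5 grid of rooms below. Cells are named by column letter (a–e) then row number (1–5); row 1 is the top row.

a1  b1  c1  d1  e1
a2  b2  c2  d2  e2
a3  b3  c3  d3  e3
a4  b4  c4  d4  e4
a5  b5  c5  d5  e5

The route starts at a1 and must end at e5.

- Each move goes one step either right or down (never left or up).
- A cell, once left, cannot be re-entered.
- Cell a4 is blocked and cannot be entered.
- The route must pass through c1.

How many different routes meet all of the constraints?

A right/down-only route from a1 to e5 makes exactly 4 down-moves and 4 right-moves in some order.
With no other constraints that would be C(8,4) = 70 routes.
Split at c1 and multiply the segment counts (each segment already excludes blocked cells): a1→c1: 1; c1→e5: 15; product = 15.
That gives 15 routes.

15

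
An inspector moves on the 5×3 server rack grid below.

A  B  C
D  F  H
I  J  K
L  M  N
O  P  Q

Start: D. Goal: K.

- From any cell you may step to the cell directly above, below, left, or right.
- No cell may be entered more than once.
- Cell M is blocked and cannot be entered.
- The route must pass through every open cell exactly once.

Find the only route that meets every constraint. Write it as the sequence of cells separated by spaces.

D A B C H F J I L O P Q N K

Need to visit all 14 open cells exactly once, starting at D and ending at K.
Cell P has only two open neighbours (O and Q), so the path must pass straight through it: one of those is the cell it's entered from and the other is where it exits.
Route from D: up 1 to A, right 2 to C, down 1 to H, left 1 to F, down 1 to J, left 1 to I, down 2 to O, right 2 to Q, up 2 to K — 13 moves in all.
Check: all 14 open cells covered.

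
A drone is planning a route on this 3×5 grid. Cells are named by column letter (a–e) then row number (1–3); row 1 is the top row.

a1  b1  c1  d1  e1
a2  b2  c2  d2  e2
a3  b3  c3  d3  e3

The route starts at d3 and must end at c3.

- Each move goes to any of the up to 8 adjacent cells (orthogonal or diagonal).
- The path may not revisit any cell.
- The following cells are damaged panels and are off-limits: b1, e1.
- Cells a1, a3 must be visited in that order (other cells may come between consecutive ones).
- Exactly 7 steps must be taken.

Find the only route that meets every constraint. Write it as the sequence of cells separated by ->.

d3 -> c2 -> b2 -> a1 -> a2 -> a3 -> b3 -> c3

The waypoints must appear in the order a1, a3, with no cell reused.
Route from d3: up-left 1 to c2, left 1 to b2, up-left 1 to a1, down 2 to a3, right 2 to c3 — 7 moves in all.
Check: order respected (a1 at step 3, a3 at step 5); 7 moves as required.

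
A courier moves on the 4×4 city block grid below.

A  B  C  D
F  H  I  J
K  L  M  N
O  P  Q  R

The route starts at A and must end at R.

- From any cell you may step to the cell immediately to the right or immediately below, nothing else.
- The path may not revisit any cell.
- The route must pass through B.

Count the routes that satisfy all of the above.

10

A right/down-only route from A to R makes exactly 3 down-moves and 3 right-moves in some order.
With no other constraints that would be C(6,3) = 20 routes.
Split at B and multiply the segment counts: A→B: 1; B→R: 10; product = 10.
That gives 10 routes.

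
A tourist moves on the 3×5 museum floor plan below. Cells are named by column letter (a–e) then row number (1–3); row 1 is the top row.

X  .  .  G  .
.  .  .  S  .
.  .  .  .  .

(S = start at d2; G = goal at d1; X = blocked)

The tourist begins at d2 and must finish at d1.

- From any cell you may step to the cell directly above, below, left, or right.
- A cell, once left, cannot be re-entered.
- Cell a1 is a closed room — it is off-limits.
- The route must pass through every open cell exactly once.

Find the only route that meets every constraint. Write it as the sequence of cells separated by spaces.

d2 c2 c1 b1 b2 a2 a3 b3 c3 d3 e3 e2 e1 d1

Need to visit all 14 open cells exactly once, starting at d2 and ending at d1.
Cell e3 has only two open neighbours (e2 and d3), so the path must pass straight through it: one of those is the cell it's entered from and the other is where it exits.
Route from d2: left to c2, up to c1, left to b1, down to b2, left to a2, down to a3, 4× right (reaching e3), 2× up (reaching e1), left to d1 — 13 moves in all.
Check: all 14 open cells covered.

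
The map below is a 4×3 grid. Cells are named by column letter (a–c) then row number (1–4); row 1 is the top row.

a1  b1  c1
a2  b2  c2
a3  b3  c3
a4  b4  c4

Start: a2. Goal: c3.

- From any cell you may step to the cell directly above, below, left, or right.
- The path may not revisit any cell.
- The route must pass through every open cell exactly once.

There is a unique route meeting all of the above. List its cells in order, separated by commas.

a2, a1, b1, c1, c2, b2, b3, a3, a4, b4, c4, c3

Need to visit all 12 open cells exactly once, starting at a2 and ending at c3.
Route from a2: up to a1, 2× right (reaching c1), down to c2, left to b2, down to b3, left to a3, down to a4, 2× right (reaching c4), up to c3 — 11 moves in all.
Check: all 12 open cells covered.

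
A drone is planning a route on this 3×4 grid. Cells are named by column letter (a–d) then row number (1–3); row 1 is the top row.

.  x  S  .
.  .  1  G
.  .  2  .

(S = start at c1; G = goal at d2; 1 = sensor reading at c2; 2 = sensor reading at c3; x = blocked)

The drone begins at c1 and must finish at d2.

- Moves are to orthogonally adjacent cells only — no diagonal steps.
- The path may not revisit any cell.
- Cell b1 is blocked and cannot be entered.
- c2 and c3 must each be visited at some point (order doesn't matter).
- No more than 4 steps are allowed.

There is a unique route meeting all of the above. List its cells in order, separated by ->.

c1 -> c2 -> c3 -> d3 -> d2

Any route must reach c2 and c3 and still end at d2 within 4 moves, so the order of the required stops is forced.
Route from c1: down 2 to c3, right 1 to d3, up 1 to d2 — 4 moves in all.
Check: all required cells visited; 4 ≤ 4 moves.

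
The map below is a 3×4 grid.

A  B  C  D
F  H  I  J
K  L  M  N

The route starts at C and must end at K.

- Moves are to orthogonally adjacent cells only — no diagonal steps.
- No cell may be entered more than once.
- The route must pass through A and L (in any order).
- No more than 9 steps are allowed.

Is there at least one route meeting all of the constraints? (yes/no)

yes

One route that works: C → B → A → F → H → L → K.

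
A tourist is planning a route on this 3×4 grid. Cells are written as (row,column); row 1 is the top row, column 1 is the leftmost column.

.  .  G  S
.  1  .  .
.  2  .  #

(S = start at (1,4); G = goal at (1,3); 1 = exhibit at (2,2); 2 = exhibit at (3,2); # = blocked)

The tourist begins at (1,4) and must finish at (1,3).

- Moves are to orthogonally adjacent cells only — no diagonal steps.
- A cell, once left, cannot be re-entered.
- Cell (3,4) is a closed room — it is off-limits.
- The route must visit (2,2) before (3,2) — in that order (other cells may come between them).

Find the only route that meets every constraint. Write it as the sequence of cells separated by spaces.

The waypoints must appear in the order (2,2), (3,2), with no cell reused.
Route from (1,4): down 1 to (2,4), left 2 to (2,2), down 1 to (3,2), left 1 to (3,1), up 2 to (1,1), right 2 to (1,3) — 9 moves in all.
Check: order respected (1 at step 3, 2 at step 4).

(1,4) (2,4) (2,3) (2,2) (3,2) (3,1) (2,1) (1,1) (1,2) (1,3)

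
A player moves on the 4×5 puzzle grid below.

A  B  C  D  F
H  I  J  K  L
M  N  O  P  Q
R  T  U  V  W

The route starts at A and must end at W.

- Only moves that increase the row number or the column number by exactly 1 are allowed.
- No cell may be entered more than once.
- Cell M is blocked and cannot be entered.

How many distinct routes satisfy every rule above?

30

A right/down-only route from A to W makes exactly 3 down-moves and 4 right-moves in some order.
With no other constraints that would be C(7,3) = 35 routes.
Subtract routes through each blocked cell (inclusion–exclusion for overlaps): − through M: 5 → 30.
That gives 30 routes.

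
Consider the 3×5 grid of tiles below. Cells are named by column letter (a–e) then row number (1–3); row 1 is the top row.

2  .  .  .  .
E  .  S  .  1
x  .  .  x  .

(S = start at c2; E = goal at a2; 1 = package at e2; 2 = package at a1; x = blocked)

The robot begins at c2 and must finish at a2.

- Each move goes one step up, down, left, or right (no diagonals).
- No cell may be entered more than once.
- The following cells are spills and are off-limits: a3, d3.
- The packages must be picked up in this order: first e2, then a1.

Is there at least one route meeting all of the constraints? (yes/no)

yes

One route that works: c2 → d2 → e2 → e1 → d1 → c1 → b1 → a1 → a2.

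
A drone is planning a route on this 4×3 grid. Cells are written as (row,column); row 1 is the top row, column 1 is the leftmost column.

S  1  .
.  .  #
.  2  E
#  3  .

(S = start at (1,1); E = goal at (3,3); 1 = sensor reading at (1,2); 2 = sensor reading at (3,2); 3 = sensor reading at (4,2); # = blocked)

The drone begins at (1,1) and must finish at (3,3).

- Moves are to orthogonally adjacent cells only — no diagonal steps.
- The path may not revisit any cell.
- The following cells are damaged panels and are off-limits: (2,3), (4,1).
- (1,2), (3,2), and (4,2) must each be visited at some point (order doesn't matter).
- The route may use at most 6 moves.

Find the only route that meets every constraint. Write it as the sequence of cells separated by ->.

The 6-move cap with required stops at (1,2), (3,2), (4,2) leaves no slack for detours.
Route from (1,1): right to (1,2), 3× down (reaching (4,2)), right to (4,3), up to (3,3) — 6 moves in all.
Check: all required cells visited; 6 ≤ 6 moves.

(1,1) -> (1,2) -> (2,2) -> (3,2) -> (4,2) -> (4,3) -> (3,3)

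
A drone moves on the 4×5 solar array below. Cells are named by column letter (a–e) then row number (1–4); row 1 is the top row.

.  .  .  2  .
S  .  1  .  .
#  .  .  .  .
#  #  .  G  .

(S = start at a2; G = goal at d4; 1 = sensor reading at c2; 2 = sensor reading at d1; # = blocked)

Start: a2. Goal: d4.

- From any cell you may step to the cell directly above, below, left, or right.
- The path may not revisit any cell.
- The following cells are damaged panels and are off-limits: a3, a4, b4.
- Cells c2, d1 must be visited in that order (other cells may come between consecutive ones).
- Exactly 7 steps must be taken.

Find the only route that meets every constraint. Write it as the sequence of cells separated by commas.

a2, b2, c2, c1, d1, d2, d3, d4

The waypoints must appear in the order c2, d1, with no cell reused.
Route from a2: right 2 to c2, up 1 to c1, right 1 to d1, down 3 to d4 — 7 moves in all.
Check: order respected (1 at step 2, 2 at step 4); 7 moves as required.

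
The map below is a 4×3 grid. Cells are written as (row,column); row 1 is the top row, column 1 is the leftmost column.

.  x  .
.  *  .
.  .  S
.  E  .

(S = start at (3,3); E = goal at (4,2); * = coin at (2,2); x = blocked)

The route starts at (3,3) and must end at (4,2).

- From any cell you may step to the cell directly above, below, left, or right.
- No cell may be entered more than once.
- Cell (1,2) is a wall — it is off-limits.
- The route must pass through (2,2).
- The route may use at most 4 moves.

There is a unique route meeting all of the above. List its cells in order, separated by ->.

The budget equals the shortest possible length, so every move has to be on a shortest route through the required cells.
Route from (3,3): up to (2,3), left to (2,2), 2× down (reaching (4,2)) — 4 moves in all.
Check: all required cells visited; 4 ≤ 4 moves.

(3,3) -> (2,3) -> (2,2) -> (3,2) -> (4,2)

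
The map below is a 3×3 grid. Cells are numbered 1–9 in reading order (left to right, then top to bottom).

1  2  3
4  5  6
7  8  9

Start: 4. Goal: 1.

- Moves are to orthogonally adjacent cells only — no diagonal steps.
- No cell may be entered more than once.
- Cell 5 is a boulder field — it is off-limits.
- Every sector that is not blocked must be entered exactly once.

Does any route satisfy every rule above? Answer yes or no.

One route that works: 4 → 7 → 8 → 9 → 6 → 3 → 2 → 1.

yes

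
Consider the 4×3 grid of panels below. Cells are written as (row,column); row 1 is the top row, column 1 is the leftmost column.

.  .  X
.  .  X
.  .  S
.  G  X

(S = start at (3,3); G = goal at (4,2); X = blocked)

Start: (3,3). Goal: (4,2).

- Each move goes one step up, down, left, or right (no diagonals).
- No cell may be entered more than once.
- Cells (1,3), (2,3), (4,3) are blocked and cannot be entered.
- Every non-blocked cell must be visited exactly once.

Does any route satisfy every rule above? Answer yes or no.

One route that works: (3,3) → (3,2) → (2,2) → (1,2) → (1,1) → (2,1) → (3,1) → (4,1) → (4,2).

yes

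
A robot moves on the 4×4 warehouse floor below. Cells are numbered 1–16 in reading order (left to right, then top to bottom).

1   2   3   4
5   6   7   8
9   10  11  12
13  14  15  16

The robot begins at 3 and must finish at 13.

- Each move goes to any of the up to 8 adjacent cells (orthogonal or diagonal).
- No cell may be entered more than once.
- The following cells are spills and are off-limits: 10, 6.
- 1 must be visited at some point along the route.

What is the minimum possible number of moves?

Any route passes through 1 somewhere between 3 and 13. Summing Chebyshev distances along the two legs (3 → 1 → 13) gives a lower bound of 2 + 3 = 5 moves.
A route of 5 moves achieves this: 3 → 2 → 1 → 5 → 9 → 13.
Since 5 matches the lower bound, it is optimal.

5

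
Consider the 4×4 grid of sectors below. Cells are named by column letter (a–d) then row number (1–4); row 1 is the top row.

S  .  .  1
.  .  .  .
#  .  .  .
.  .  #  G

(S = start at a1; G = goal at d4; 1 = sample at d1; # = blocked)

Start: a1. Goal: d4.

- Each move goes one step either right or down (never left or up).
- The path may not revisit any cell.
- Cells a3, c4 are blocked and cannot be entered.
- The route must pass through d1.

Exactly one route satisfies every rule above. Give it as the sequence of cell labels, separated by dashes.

a1 - b1 - c1 - d1 - d2 - d3 - d4

Moves only go right or down, so the column and row indices never decrease.
Route from a1: right 3 to d1, down 3 to d4 — 6 moves in all.
Check: all required cells visited.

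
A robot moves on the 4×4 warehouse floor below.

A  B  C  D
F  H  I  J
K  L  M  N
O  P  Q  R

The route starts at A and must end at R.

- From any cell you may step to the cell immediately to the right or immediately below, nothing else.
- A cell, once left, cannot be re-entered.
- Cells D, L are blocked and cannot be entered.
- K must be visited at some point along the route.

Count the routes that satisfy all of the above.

1

A right/down-only route from A to R makes exactly 3 down-moves and 3 right-moves in some order.
With no other constraints that would be C(6,3) = 20 routes.
Split at K and multiply the segment counts (each segment already excludes blocked cells): A→K: 1; K→R: 1; product = 1.
That gives 1 route.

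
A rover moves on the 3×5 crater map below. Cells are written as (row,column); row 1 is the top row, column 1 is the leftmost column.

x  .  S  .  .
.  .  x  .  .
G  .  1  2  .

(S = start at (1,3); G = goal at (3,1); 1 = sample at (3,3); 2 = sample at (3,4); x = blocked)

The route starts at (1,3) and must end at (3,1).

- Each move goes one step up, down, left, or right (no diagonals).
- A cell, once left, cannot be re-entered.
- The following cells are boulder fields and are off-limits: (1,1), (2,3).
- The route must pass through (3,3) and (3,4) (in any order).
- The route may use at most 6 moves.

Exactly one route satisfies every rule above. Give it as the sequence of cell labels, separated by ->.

The budget equals the shortest possible length, so every move has to be on a shortest route through the required cells.
Route from (1,3): right to (1,4), 2× down (reaching (3,4)), 3× left (reaching (3,1)) — 6 moves in all.
Check: all required cells visited; 6 ≤ 6 moves.

(1,3) -> (1,4) -> (2,4) -> (3,4) -> (3,3) -> (3,2) -> (3,1)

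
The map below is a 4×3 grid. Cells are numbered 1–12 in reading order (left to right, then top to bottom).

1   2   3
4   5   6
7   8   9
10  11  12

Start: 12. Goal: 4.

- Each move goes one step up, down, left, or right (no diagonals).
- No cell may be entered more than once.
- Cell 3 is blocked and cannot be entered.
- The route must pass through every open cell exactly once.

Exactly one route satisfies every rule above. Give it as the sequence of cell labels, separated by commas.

12, 11, 10, 7, 8, 9, 6, 5, 2, 1, 4

Need to visit all 11 open cells exactly once, starting at 12 and ending at 4.
Cell 6 has only two open neighbours (9 and 5), so the path must pass straight through it: one of those is the cell it's entered from and the other is where it exits.
Route from 12: 2× left (reaching 10), up to 7, 2× right (reaching 9), up to 6, left to 5, up to 2, left to 1, down to 4 — 10 moves in all.
Check: all 11 open cells covered.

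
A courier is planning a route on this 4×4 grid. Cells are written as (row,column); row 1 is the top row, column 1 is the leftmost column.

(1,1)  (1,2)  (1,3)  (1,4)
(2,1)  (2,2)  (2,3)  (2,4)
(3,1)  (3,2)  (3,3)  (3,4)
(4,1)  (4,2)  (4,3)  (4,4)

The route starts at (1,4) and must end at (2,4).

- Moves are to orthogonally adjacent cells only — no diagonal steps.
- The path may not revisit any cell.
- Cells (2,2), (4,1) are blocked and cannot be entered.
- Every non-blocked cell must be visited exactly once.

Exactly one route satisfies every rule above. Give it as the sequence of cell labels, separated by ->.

Need to visit all 14 open cells exactly once, starting at (1,4) and ending at (2,4).
Cell (2,1) has only two open neighbours ((1,1) and (3,1)), so the path must pass straight through it: one of those is the cell it's entered from and the other is where it exits.
Route from (1,4): 3× left (reaching (1,1)), 2× down (reaching (3,1)), right to (3,2), down to (4,2), 2× right (reaching (4,4)), up to (3,4), left to (3,3), up to (2,3), right to (2,4) — 13 moves in all.
Check: all 14 open cells covered.

(1,4) -> (1,3) -> (1,2) -> (1,1) -> (2,1) -> (3,1) -> (3,2) -> (4,2) -> (4,3) -> (4,4) -> (3,4) -> (3,3) -> (2,3) -> (2,4)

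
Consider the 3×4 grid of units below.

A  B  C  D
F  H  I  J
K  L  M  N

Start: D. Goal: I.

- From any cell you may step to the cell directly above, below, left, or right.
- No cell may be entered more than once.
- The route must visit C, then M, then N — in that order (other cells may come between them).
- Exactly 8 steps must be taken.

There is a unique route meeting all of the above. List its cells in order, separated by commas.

D, C, B, H, L, M, N, J, I

The waypoints must appear in the order C, M, N, with no cell reused.
Route from D: left 2 to B, down 2 to L, right 2 to N, up 1 to J, left 1 to I — 8 moves in all.
Check: order respected (C at step 1, M at step 5, N at step 6); 8 moves as required.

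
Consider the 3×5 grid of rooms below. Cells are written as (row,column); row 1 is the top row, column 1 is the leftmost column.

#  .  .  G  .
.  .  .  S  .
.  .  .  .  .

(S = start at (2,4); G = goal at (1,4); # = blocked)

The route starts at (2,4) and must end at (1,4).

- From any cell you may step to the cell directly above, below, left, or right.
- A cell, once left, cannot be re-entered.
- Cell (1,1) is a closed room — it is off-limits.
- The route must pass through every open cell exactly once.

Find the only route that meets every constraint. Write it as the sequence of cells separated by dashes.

Need to visit all 14 open cells exactly once, starting at (2,4) and ending at (1,4).
Route from (2,4): left 1 to (2,3), up 1 to (1,3), left 1 to (1,2), down 1 to (2,2), left 1 to (2,1), down 1 to (3,1), right 4 to (3,5), up 2 to (1,5), left 1 to (1,4) — 13 moves in all.
Check: all 14 open cells covered.

(2,4) - (2,3) - (1,3) - (1,2) - (2,2) - (2,1) - (3,1) - (3,2) - (3,3) - (3,4) - (3,5) - (2,5) - (1,5) - (1,4)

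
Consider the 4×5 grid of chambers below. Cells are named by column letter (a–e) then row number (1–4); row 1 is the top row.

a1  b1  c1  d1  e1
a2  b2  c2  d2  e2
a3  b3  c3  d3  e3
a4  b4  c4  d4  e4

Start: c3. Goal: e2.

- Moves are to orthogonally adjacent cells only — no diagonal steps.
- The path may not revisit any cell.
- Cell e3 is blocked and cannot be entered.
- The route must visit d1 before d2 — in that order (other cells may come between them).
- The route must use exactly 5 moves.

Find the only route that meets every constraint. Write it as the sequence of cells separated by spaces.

The waypoints must appear in the order d1, d2, with no cell reused.
Route from c3: 2× up (reaching c1), right to d1, down to d2, right to e2 — 5 moves in all.
Check: order respected (d1 at step 3, d2 at step 4); 5 moves as required.

c3 c2 c1 d1 d2 e2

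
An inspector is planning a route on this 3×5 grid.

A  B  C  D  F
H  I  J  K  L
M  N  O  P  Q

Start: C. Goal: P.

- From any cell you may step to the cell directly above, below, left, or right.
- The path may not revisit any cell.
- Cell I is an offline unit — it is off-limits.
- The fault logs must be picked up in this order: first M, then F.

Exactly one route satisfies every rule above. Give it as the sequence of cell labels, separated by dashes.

C - B - A - H - M - N - O - J - K - D - F - L - Q - P

The waypoints must appear in the order M, F, with no cell reused.
Route from C: 2× left (reaching A), 2× down (reaching M), 2× right (reaching O), up to J, right to K, up to D, right to F, 2× down (reaching Q), left to P — 13 moves in all.
Check: order respected (M at step 4, F at step 10).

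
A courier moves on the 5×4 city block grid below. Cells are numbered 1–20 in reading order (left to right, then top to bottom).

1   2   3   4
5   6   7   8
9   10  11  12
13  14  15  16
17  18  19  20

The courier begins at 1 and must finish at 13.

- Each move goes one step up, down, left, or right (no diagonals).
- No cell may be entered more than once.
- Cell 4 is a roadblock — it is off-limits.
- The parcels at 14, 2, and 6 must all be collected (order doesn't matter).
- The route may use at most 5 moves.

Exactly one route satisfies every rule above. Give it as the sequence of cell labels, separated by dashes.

1 - 2 - 6 - 10 - 14 - 13

Any route must reach 14, 2, and 6 and still end at 13 within 5 moves, so the order of the required stops is forced.
Route from 1: right 1 to 2, down 3 to 14, left 1 to 13 — 5 moves in all.
Check: all required cells visited; 5 ≤ 5 moves.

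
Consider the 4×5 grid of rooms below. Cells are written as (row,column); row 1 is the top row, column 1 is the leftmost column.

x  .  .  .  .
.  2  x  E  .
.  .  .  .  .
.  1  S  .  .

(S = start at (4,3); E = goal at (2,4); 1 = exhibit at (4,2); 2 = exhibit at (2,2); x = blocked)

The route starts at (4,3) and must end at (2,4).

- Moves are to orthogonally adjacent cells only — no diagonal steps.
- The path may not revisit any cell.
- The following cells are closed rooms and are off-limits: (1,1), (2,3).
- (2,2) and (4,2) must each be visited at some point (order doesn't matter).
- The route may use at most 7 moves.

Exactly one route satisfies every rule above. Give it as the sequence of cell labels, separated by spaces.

The budget equals the shortest possible length, so every move has to be on a shortest route through the required cells.
Route from (4,3): left to (4,2), 3× up (reaching (1,2)), 2× right (reaching (1,4)), down to (2,4) — 7 moves in all.
Check: all required cells visited; 7 ≤ 7 moves.

(4,3) (4,2) (3,2) (2,2) (1,2) (1,3) (1,4) (2,4)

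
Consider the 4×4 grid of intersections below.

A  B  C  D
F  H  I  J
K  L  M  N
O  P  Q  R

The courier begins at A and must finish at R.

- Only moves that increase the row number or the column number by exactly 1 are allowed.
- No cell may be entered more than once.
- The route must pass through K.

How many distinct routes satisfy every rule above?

4

A right/down-only route from A to R makes exactly 3 down-moves and 3 right-moves in some order.
With no other constraints that would be C(6,3) = 20 routes.
Split at K and multiply the segment counts: A→K: 1; K→R: 4; product = 4.
That gives 4 routes.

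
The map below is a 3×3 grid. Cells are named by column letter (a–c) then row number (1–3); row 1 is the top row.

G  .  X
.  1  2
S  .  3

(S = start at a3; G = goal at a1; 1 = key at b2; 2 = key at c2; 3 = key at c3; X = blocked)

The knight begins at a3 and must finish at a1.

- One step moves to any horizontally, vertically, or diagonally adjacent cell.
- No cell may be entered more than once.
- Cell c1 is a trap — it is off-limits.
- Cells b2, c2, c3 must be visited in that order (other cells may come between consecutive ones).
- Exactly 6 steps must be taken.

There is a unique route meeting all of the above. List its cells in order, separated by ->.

a3 -> b2 -> c2 -> c3 -> b3 -> a2 -> a1

The waypoints must appear in the order b2, c2, c3, with no cell reused.
Route from a3: up-right to b2, right to c2, down to c3, left to b3, up-left to a2, up to a1 — 6 moves in all.
Check: order respected (1 at step 1, 2 at step 2, 3 at step 3); 6 moves as required.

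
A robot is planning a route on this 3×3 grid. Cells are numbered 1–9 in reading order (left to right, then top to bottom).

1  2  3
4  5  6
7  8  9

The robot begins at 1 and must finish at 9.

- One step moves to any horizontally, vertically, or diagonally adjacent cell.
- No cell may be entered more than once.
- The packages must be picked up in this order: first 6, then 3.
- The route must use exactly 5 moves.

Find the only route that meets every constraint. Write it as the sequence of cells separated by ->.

1 -> 2 -> 6 -> 3 -> 5 -> 9

The waypoints must appear in the order 6, 3, with no cell reused.
Route from 1: right to 2, down-right to 6, up to 3, down-left to 5, down-right to 9 — 5 moves in all.
Check: order respected (6 at step 2, 3 at step 3); 5 moves as required.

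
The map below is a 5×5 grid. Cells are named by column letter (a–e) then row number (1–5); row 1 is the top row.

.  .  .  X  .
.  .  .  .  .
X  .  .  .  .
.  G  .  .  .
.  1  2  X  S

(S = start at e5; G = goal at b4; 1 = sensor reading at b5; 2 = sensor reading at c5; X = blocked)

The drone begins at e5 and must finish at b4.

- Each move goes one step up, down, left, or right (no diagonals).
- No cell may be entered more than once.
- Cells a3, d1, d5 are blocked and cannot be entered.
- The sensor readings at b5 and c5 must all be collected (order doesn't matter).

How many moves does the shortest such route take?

Any route passes through b5 and c5 in some order between e5 and b4. Summing Manhattan distances along each leg and taking the cheapest ordering (e5 → c5 → b5 → b4) gives a lower bound of 2 + 1 + 1 = 4 moves.
That bound ignores the blocked cells. Measuring each leg by the fewest moves that actually steer around them (e5→c5: 4; c5→b5: 1; b5→b4: 1) raises the lower bound to 6.
A route of 6 moves exists: e5 → e4 → d4 → c4 → c5 → b5 → b4.
Since 6 matches that lower bound, it is optimal.

6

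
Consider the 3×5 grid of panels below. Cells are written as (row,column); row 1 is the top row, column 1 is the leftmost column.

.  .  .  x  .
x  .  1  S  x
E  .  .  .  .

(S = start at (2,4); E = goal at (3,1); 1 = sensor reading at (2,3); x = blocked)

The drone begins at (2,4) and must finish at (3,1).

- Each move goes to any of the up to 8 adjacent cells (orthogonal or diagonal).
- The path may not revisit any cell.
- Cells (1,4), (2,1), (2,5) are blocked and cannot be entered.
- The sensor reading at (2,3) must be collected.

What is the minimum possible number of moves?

3

Any route passes through (2,3) somewhere between (2,4) and (3,1). Summing Chebyshev distances along the two legs ((2,4) → (2,3) → (3,1)) gives a lower bound of 1 + 2 = 3 moves.
A route of 3 moves achieves this: (2,4) → (2,3) → (2,2) → (3,1).
Since 3 matches the lower bound, it is optimal.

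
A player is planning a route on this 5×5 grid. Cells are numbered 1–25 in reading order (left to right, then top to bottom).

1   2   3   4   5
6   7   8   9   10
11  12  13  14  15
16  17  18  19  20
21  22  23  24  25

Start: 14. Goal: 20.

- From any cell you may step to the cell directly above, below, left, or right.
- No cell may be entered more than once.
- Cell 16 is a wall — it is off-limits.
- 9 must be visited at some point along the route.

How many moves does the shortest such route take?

Any route passes through 9 somewhere between 14 and 20. Summing Manhattan distances along the two legs (14 → 9 → 20) gives a lower bound of 1 + 3 = 4 moves.
A route of 4 moves achieves this: 14 → 9 → 10 → 15 → 20.
Since 4 matches the lower bound, it is optimal.

4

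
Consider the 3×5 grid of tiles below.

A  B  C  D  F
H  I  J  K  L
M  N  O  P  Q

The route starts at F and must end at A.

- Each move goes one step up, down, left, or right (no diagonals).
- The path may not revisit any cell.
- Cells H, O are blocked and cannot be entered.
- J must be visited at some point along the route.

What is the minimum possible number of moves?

6

Any route passes through J somewhere between F and A. Summing Manhattan distances along the two legs (F → J → A) gives a lower bound of 3 + 3 = 6 moves.
A route of 6 moves achieves this: F → L → K → J → C → B → A.
Since 6 matches the lower bound, it is optimal.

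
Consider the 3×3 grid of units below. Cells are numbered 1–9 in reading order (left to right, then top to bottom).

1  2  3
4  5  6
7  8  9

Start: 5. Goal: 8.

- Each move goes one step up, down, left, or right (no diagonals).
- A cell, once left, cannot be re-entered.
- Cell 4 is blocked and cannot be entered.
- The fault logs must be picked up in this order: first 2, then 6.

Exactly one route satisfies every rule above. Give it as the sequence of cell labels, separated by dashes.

5 - 2 - 3 - 6 - 9 - 8

The waypoints must appear in the order 2, 6, with no cell reused.
Route from 5: up to 2, right to 3, 2× down (reaching 9), left to 8 — 5 moves in all.
Check: order respected (2 at step 1, 6 at step 3).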